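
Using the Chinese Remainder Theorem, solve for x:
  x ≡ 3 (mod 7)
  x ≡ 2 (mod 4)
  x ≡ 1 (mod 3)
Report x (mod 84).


Moduli 7, 4, 3 are pairwise coprime; by CRT there is a unique solution modulo M = 7 · 4 · 3 = 84.
Solve pairwise, accumulating the modulus:
  Start with x ≡ 3 (mod 7).
  Combine with x ≡ 2 (mod 4): since gcd(7, 4) = 1, we get a unique residue mod 28.
    Write x = 3 + 7·t and substitute into x ≡ 2 (mod 4): 7·t ≡ 2 − 3 = -1 (mod 4).
    Reduce coefficients mod 4: 3·t ≡ 3 (mod 4).
    The inverse of 3 mod 4 is 3 (since 3·3 = 9 = 2·4 + 1), so t ≡ 3·3 = 9 ≡ 1 (mod 4).
    Then x = 3 + 7·1 = 10, valid modulo lcm(7, 4) = 28: x ≡ 10 (mod 28).
  Combine with x ≡ 1 (mod 3): since gcd(28, 3) = 1, we get a unique residue mod 84.
    Write x = 10 + 28·t and substitute into x ≡ 1 (mod 3): 28·t ≡ 1 − 10 = -9 (mod 3).
    Reduce coefficients mod 3: 1·t ≡ 0 (mod 3).
    So t ≡ 0 (mod 3).
    Then x = 10 + 28·0 = 10, valid modulo lcm(28, 3) = 84: x ≡ 10 (mod 84).
Verify: 10 mod 7 = 3 ✓, 10 mod 4 = 2 ✓, 10 mod 3 = 1 ✓.

x ≡ 10 (mod 84).


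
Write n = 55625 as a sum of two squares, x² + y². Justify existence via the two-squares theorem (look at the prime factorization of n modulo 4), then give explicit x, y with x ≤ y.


Step 1: Factor n = 55625 = 5^4 · 89.
Step 2: Check the mod-4 condition on each prime factor: 5 ≡ 1 (mod 4), exponent 4; 89 ≡ 1 (mod 4), exponent 1.
All primes ≡ 3 (mod 4) appear to even exponent (or don't appear), so by the two-squares theorem n IS expressible as a sum of two squares.
Step 3: Build a representation. Group n = k² · m with k = 5 and m = 5 · 5 · 89 = 2225 (a product of primes ≡ 1 (mod 4)); a representation of m scales to one of n via (k·x)² + (k·y)² = k²(x² + y²). Each prime p ≡ 1 (mod 4) is itself a sum of two squares; find a² by testing p − a² for a perfect square:
  5: 5 − 1² = 4 = 2² ⇒ 5 = 1² + 2².
  89: 89 − 1² = 88, 89 − 2² = 85, 89 − 3² = 80, 89 − 4² = 73, 89 − 5² = 64 = 8² ⇒ 89 = 5² + 8².
  Combine using the Brahmagupta–Fibonacci identity (a² + b²)(c² + d²) = (ac − bd)² + (ad + bc)² = (ac + bd)² + (ad − bc)²:
  5 · 5 = 25: from (1² + 2²)(1² + 2²), take (1·1 − 2·2, 1·2 + 2·1) = (1 − 4, 2 + 2) = (-3, 4); dropping signs (only squares matter) gives (3, 4); check 3² + 4² = 9 + 16 = 25 ✓.
  25 · 89 = 2225: from (3² + 4²)(5² + 8²), take (3·5 − 4·8, 3·8 + 4·5) = (15 − 32, 24 + 20) = (-17, 44); dropping signs (only squares matter) gives (17, 44); check 17² + 44² = 289 + 1936 = 2225 ✓.
  Scale by k = 5: (5·17, 5·44) = (85, 220).
Step 4: Order so x ≤ y and verify: 85² + 220² = 7225 + 48400 = 55625 = n. ✓

n = 55625 = 85² + 220² (one valid representation with x ≤ y).


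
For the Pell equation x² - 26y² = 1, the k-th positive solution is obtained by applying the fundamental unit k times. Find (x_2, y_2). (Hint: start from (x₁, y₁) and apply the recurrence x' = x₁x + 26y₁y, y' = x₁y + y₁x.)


Step 1: Find the fundamental solution (x₁, y₁) of x² - 26y² = 1.
  Expand √26 as a continued fraction. a₀ = ⌊√26⌋ = 5; iterate m_{k+1} = d_k·a_k − m_k, d_{k+1} = (26 − m_{k+1}²)/d_k, a_{k+1} = ⌊(a₀ + m_{k+1})/d_{k+1}⌋ (starting m₀ = 0, d₀ = 1), with convergents p_k = a_k·p_{k-1} + p_{k-2}, q_k = a_k·q_{k-1} + q_{k-2} (p₋₁ = 1, q₋₁ = 0):
  k = 0: a₀ = 5; p₀/q₀ = 5/1; p₀² − 26·q₀² = 25 − 26 = -1.
  k = 1: m = 5, d = 1, a = ⌊(5 + 5)/1⌋ = 10; p/q = (10·5 + 1)/(10·1 + 0) = 51/10; p² − 26·q² = 2601 − 2600 = 1.
  The first convergent with p² − 26·q² = 1 gives the fundamental solution (x₁, y₁) = (51, 10).
Step 2: Apply the recurrence (x_{n+1}, y_{n+1}) = (x₁x_n + 26y₁y_n, x₁y_n + y₁x_n) repeatedly.
  From (x_1, y_1) = (51, 10): x_2 = 51·51 + 26·10·10 = 5201; y_2 = 51·10 + 10·51 = 1020.
Step 3: Verify x_2² - 26·y_2² = 27050401 - 27050400 = 1 (should be 1). ✓

(x_1, y_1) = (51, 10); (x_2, y_2) = (5201, 1020).


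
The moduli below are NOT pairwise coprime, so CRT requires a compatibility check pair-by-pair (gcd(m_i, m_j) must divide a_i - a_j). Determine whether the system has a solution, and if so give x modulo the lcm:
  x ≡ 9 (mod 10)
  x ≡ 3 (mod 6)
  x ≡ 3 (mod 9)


Moduli 10, 6, 9 are not pairwise coprime, so CRT works modulo lcm(m_i) when all pairwise compatibility conditions hold.
Pairwise compatibility: gcd(m_i, m_j) must divide a_i - a_j for every pair.
Merge one congruence at a time:
  Start: x ≡ 9 (mod 10).
  Combine with x ≡ 3 (mod 6): gcd(10, 6) = 2; 3 - 9 = -6, which IS divisible by 2, so compatible.
    Write x = 9 + 10·t and substitute into x ≡ 3 (mod 6): 10·t ≡ 3 − 9 = -6 (mod 6).
    Divide the congruence (and modulus) by g = 2: 5·t ≡ -3 (mod 3).
    Reduce coefficients mod 3: 2·t ≡ 0 (mod 3).
    The inverse of 2 mod 3 is 2 (since 2·2 = 4 = 1·3 + 1), so t ≡ 2·0 = 0 ≡ 0 (mod 3).
    Then x = 9 + 10·0 = 9, valid modulo lcm(10, 6) = 30: x ≡ 9 (mod 30).
  Combine with x ≡ 3 (mod 9): gcd(30, 9) = 3; 3 - 9 = -6, which IS divisible by 3, so compatible.
    Write x = 9 + 30·t and substitute into x ≡ 3 (mod 9): 30·t ≡ 3 − 9 = -6 (mod 9).
    Divide the congruence (and modulus) by g = 3: 10·t ≡ -2 (mod 3).
    Reduce coefficients mod 3: 1·t ≡ 1 (mod 3).
    So t ≡ 1 (mod 3).
    Then x = 9 + 30·1 = 39, valid modulo lcm(30, 9) = 90: x ≡ 39 (mod 90).
Verify: 39 mod 10 = 9, 39 mod 6 = 3, 39 mod 9 = 3.

x ≡ 39 (mod 90).


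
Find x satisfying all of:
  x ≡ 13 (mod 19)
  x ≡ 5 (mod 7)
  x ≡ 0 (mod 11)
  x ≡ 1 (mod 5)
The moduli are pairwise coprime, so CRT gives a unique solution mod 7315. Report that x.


Product of moduli M = 19 · 7 · 11 · 5 = 7315.
Merge one congruence at a time:
  Start: x ≡ 13 (mod 19).
  Combine with x ≡ 5 (mod 7); new modulus lcm = 133.
    Write x = 13 + 19·t and substitute into x ≡ 5 (mod 7): 19·t ≡ 5 − 13 = -8 (mod 7).
    Reduce coefficients mod 7: 5·t ≡ 6 (mod 7).
    The inverse of 5 mod 7 is 3 (since 5·3 = 15 = 2·7 + 1), so t ≡ 3·6 = 18 ≡ 4 (mod 7).
    Then x = 13 + 19·4 = 89, valid modulo lcm(19, 7) = 133: x ≡ 89 (mod 133).
  Combine with x ≡ 0 (mod 11); new modulus lcm = 1463.
    Write x = 89 + 133·t and substitute into x ≡ 0 (mod 11): 133·t ≡ 0 − 89 = -89 (mod 11).
    Reduce coefficients mod 11: 1·t ≡ 10 (mod 11).
    So t ≡ 10 (mod 11).
    Then x = 89 + 133·10 = 1419, valid modulo lcm(133, 11) = 1463: x ≡ 1419 (mod 1463).
  Combine with x ≡ 1 (mod 5); new modulus lcm = 7315.
    Write x = 1419 + 1463·t and substitute into x ≡ 1 (mod 5): 1463·t ≡ 1 − 1419 = -1418 (mod 5).
    Reduce coefficients mod 5: 3·t ≡ 2 (mod 5).
    The inverse of 3 mod 5 is 2 (since 3·2 = 6 = 1·5 + 1), so t ≡ 2·2 = 4 ≡ 4 (mod 5).
    Then x = 1419 + 1463·4 = 7271, valid modulo lcm(1463, 5) = 7315: x ≡ 7271 (mod 7315).
Verify against each original: 7271 mod 19 = 13, 7271 mod 7 = 5, 7271 mod 11 = 0, 7271 mod 5 = 1.

x ≡ 7271 (mod 7315).


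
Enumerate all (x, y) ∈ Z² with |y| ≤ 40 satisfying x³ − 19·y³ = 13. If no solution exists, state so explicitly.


The equation is x³ - 19y³ = 13. For fixed y, x³ = 19·y³ + 13, so a solution requires the RHS to be a perfect cube.
Strategy: iterate y from -40 to 40, compute RHS = 19·y³ + 13, and check whether it is a (positive or negative) perfect cube.
Check small values of y:
  y = 0: RHS = 13 is not a perfect cube.
  y = 1: RHS = 32 is not a perfect cube.
  y = -1: RHS = -6 is not a perfect cube.
  y = 2: RHS = 165 is not a perfect cube.
  y = -2: RHS = -139 is not a perfect cube.
  y = 3: RHS = 526 is not a perfect cube.
  y = -3: RHS = -500 is not a perfect cube.
Continuing the search up to |y| = 40 finds no solutions either.
No (x, y) in the scanned range satisfies the equation.

No integer solutions with |y| ≤ 40.


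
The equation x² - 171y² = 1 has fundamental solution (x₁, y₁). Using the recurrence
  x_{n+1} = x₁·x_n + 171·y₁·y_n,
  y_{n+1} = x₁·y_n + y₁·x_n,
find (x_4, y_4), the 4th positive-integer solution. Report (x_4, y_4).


Step 1: Find the fundamental solution (x₁, y₁) of x² - 171y² = 1.
  Expand √171 as a continued fraction. a₀ = ⌊√171⌋ = 13; iterate m_{k+1} = d_k·a_k − m_k, d_{k+1} = (171 − m_{k+1}²)/d_k, a_{k+1} = ⌊(a₀ + m_{k+1})/d_{k+1}⌋ (starting m₀ = 0, d₀ = 1), with convergents p_k = a_k·p_{k-1} + p_{k-2}, q_k = a_k·q_{k-1} + q_{k-2} (p₋₁ = 1, q₋₁ = 0):
  k = 0: a₀ = 13; p₀/q₀ = 13/1; p₀² − 171·q₀² = 169 − 171 = -2.
  k = 1: m = 13, d = 2, a = ⌊(13 + 13)/2⌋ = 13; p/q = (13·13 + 1)/(13·1 + 0) = 170/13; p² − 171·q² = 28900 − 28899 = 1.
  The first convergent with p² − 171·q² = 1 gives the fundamental solution (x₁, y₁) = (170, 13).
Step 2: Apply the recurrence (x_{n+1}, y_{n+1}) = (x₁x_n + 171y₁y_n, x₁y_n + y₁x_n) repeatedly.
  From (x_1, y_1) = (170, 13): x_2 = 170·170 + 171·13·13 = 57799; y_2 = 170·13 + 13·170 = 4420.
  From (x_2, y_2) = (57799, 4420): x_3 = 170·57799 + 171·13·4420 = 19651490; y_3 = 170·4420 + 13·57799 = 1502787.
  From (x_3, y_3) = (19651490, 1502787): x_4 = 170·19651490 + 171·13·1502787 = 6681448801; y_4 = 170·1502787 + 13·19651490 = 510943160.
Step 3: Verify x_4² - 171·y_4² = 44641758080384337601 - 44641758080384337600 = 1 (should be 1). ✓

(x_1, y_1) = (170, 13); (x_4, y_4) = (6681448801, 510943160).


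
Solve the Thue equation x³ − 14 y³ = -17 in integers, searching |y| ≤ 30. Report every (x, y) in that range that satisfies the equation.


The equation is x³ - 14y³ = -17. For fixed y, x³ = 14·y³ − 17, so a solution requires the RHS to be a perfect cube.
Strategy: iterate y from -30 to 30, compute RHS = 14·y³ − 17, and check whether it is a (positive or negative) perfect cube.
Check small values of y:
  y = 0: RHS = -17 is not a perfect cube.
  y = 1: RHS = -3 is not a perfect cube.
  y = -1: RHS = -31 is not a perfect cube.
  y = 2: RHS = 95 is not a perfect cube.
  y = -2: RHS = -129 is not a perfect cube.
  y = 3: RHS = 361 is not a perfect cube.
  y = -3: RHS = -395 is not a perfect cube.
Continuing the search up to |y| = 30 finds no solutions either.
No (x, y) in the scanned range satisfies the equation.

No integer solutions with |y| ≤ 30.


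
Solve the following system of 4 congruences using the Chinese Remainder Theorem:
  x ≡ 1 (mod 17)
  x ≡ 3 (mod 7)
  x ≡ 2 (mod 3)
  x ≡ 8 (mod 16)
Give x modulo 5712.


Product of moduli M = 17 · 7 · 3 · 16 = 5712.
Merge one congruence at a time:
  Start: x ≡ 1 (mod 17).
  Combine with x ≡ 3 (mod 7); new modulus lcm = 119.
    Write x = 1 + 17·t and substitute into x ≡ 3 (mod 7): 17·t ≡ 3 − 1 = 2 (mod 7).
    Reduce coefficients mod 7: 3·t ≡ 2 (mod 7).
    The inverse of 3 mod 7 is 5 (since 3·5 = 15 = 2·7 + 1), so t ≡ 5·2 = 10 ≡ 3 (mod 7).
    Then x = 1 + 17·3 = 52, valid modulo lcm(17, 7) = 119: x ≡ 52 (mod 119).
  Combine with x ≡ 2 (mod 3); new modulus lcm = 357.
    Write x = 52 + 119·t and substitute into x ≡ 2 (mod 3): 119·t ≡ 2 − 52 = -50 (mod 3).
    Reduce coefficients mod 3: 2·t ≡ 1 (mod 3).
    The inverse of 2 mod 3 is 2 (since 2·2 = 4 = 1·3 + 1), so t ≡ 2·1 = 2 ≡ 2 (mod 3).
    Then x = 52 + 119·2 = 290, valid modulo lcm(119, 3) = 357: x ≡ 290 (mod 357).
  Combine with x ≡ 8 (mod 16); new modulus lcm = 5712.
    Write x = 290 + 357·t and substitute into x ≡ 8 (mod 16): 357·t ≡ 8 − 290 = -282 (mod 16).
    Reduce coefficients mod 16: 5·t ≡ 6 (mod 16).
    The inverse of 5 mod 16 is 13 (since 5·13 = 65 = 4·16 + 1), so t ≡ 13·6 = 78 ≡ 14 (mod 16).
    Then x = 290 + 357·14 = 5288, valid modulo lcm(357, 16) = 5712: x ≡ 5288 (mod 5712).
Verify against each original: 5288 mod 17 = 1, 5288 mod 7 = 3, 5288 mod 3 = 2, 5288 mod 16 = 8.

x ≡ 5288 (mod 5712).


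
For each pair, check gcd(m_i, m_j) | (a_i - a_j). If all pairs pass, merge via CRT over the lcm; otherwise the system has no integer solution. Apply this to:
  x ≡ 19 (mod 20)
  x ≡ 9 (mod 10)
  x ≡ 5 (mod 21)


Moduli 20, 10, 21 are not pairwise coprime, so CRT works modulo lcm(m_i) when all pairwise compatibility conditions hold.
Pairwise compatibility: gcd(m_i, m_j) must divide a_i - a_j for every pair.
Merge one congruence at a time:
  Start: x ≡ 19 (mod 20).
  Combine with x ≡ 9 (mod 10): gcd(20, 10) = 10; 9 - 19 = -10, which IS divisible by 10, so compatible.
    Write x = 19 + 20·t and substitute into x ≡ 9 (mod 10): 20·t ≡ 9 − 19 = -10 (mod 10).
    Divide the congruence (and modulus) by g = 10: 2·t ≡ -1 (mod 1).
    Modulo 1 every t works; take t = 0.
    Then x = 19 + 20·0 = 19, valid modulo lcm(20, 10) = 20: x ≡ 19 (mod 20).
  Combine with x ≡ 5 (mod 21): gcd(20, 21) = 1; 5 - 19 = -14, which IS divisible by 1, so compatible.
    Write x = 19 + 20·t and substitute into x ≡ 5 (mod 21): 20·t ≡ 5 − 19 = -14 (mod 21).
    Reduce coefficients mod 21: 20·t ≡ 7 (mod 21).
    The inverse of 20 mod 21 is 20 (since 20·20 = 400 = 19·21 + 1), so t ≡ 20·7 = 140 ≡ 14 (mod 21).
    Then x = 19 + 20·14 = 299, valid modulo lcm(20, 21) = 420: x ≡ 299 (mod 420).
Verify: 299 mod 20 = 19, 299 mod 10 = 9, 299 mod 21 = 5.

x ≡ 299 (mod 420).


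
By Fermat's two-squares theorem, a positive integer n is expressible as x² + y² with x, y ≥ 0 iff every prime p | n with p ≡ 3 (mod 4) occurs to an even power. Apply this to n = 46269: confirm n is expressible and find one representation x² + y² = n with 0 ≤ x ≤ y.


Step 1: Factor n = 46269 = 3^2 · 53 · 97.
Step 2: Check the mod-4 condition on each prime factor: 3 ≡ 3 (mod 4), exponent 2 (must be even); 53 ≡ 1 (mod 4), exponent 1; 97 ≡ 1 (mod 4), exponent 1.
All primes ≡ 3 (mod 4) appear to even exponent (or don't appear), so by the two-squares theorem n IS expressible as a sum of two squares.
Step 3: Build a representation. Group n = k² · m with k = 3 and m = 53 · 97 = 5141 (a product of primes ≡ 1 (mod 4)); a representation of m scales to one of n via (k·x)² + (k·y)² = k²(x² + y²). Each prime p ≡ 1 (mod 4) is itself a sum of two squares; find a² by testing p − a² for a perfect square:
  53: 53 − 1² = 52, 53 − 2² = 49 = 7² ⇒ 53 = 2² + 7².
  97: 97 − 1² = 96, 97 − 2² = 93, 97 − 3² = 88, 97 − 4² = 81 = 9² ⇒ 97 = 4² + 9².
  Combine using the Brahmagupta–Fibonacci identity (a² + b²)(c² + d²) = (ac − bd)² + (ad + bc)² = (ac + bd)² + (ad − bc)²:
  53 · 97 = 5141: from (2² + 7²)(4² + 9²), take (2·4 − 7·9, 2·9 + 7·4) = (8 − 63, 18 + 28) = (-55, 46); dropping signs (only squares matter) gives (55, 46); check 55² + 46² = 3025 + 2116 = 5141 ✓.
  Scale by k = 3: (3·55, 3·46) = (165, 138).
Step 4: Order so x ≤ y and verify: 138² + 165² = 19044 + 27225 = 46269 = n. ✓

n = 46269 = 138² + 165² (one valid representation with x ≤ y).


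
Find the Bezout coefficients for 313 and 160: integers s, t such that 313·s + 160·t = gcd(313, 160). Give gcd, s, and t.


Euclidean algorithm on (313, 160) — divide until remainder is 0:
  313 = 1 · 160 + 153
  160 = 1 · 153 + 7
  153 = 21 · 7 + 6
  7 = 1 · 6 + 1
  6 = 6 · 1 + 0
gcd(313, 160) = 1.
Track Bezout coefficients alongside the remainders: start with r₀ = 313 = a·1 + b·0 (s = 1, t = 0) and r₁ = 160 = a·0 + b·1 (s = 0, t = 1); each new remainder r_{k+1} = r_{k-1} − q_k·r_k inherits s_{k+1} = s_{k-1} − q_k·s_k, t_{k+1} = t_{k-1} − q_k·t_k, so r_k = a·s_k + b·t_k at every step:
  q = 1: r = 153, s = 1 − 1·0 = 1, t = 0 − 1·1 = -1  (check: 313·1 + 160·(-1) = 153)
  q = 1: r = 7, s = 0 − 1·1 = -1, t = 1 − 1·(-1) = 2  (check: 313·(-1) + 160·2 = 7)
  q = 21: r = 6, s = 1 − 21·(-1) = 22, t = -1 − 21·2 = -43  (check: 313·22 + 160·(-43) = 6)
  q = 1: r = 1, s = -1 − 1·22 = -23, t = 2 − 1·(-43) = 45  (check: 313·(-23) + 160·45 = 1)
The row with r = 1 (the gcd) gives the Bezout coefficients s = -23, t = 45.
Result: 313 · (-23) + 160 · (45) = 1.

gcd(313, 160) = 1; s = -23, t = 45 (check: 313·(-23) + 160·45 = 1).


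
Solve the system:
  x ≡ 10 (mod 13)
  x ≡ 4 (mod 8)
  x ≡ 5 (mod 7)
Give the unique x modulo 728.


Moduli 13, 8, 7 are pairwise coprime; by CRT there is a unique solution modulo M = 13 · 8 · 7 = 728.
Solve pairwise, accumulating the modulus:
  Start with x ≡ 10 (mod 13).
  Combine with x ≡ 4 (mod 8): since gcd(13, 8) = 1, we get a unique residue mod 104.
    Write x = 10 + 13·t and substitute into x ≡ 4 (mod 8): 13·t ≡ 4 − 10 = -6 (mod 8).
    Reduce coefficients mod 8: 5·t ≡ 2 (mod 8).
    The inverse of 5 mod 8 is 5 (since 5·5 = 25 = 3·8 + 1), so t ≡ 5·2 = 10 ≡ 2 (mod 8).
    Then x = 10 + 13·2 = 36, valid modulo lcm(13, 8) = 104: x ≡ 36 (mod 104).
  Combine with x ≡ 5 (mod 7): since gcd(104, 7) = 1, we get a unique residue mod 728.
    Write x = 36 + 104·t and substitute into x ≡ 5 (mod 7): 104·t ≡ 5 − 36 = -31 (mod 7).
    Reduce coefficients mod 7: 6·t ≡ 4 (mod 7).
    The inverse of 6 mod 7 is 6 (since 6·6 = 36 = 5·7 + 1), so t ≡ 6·4 = 24 ≡ 3 (mod 7).
    Then x = 36 + 104·3 = 348, valid modulo lcm(104, 7) = 728: x ≡ 348 (mod 728).
Verify: 348 mod 13 = 10 ✓, 348 mod 8 = 4 ✓, 348 mod 7 = 5 ✓.

x ≡ 348 (mod 728).


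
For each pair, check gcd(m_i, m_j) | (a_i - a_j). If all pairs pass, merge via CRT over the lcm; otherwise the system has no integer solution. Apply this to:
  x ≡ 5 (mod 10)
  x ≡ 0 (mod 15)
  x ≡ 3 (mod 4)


Moduli 10, 15, 4 are not pairwise coprime, so CRT works modulo lcm(m_i) when all pairwise compatibility conditions hold.
Pairwise compatibility: gcd(m_i, m_j) must divide a_i - a_j for every pair.
Merge one congruence at a time:
  Start: x ≡ 5 (mod 10).
  Combine with x ≡ 0 (mod 15): gcd(10, 15) = 5; 0 - 5 = -5, which IS divisible by 5, so compatible.
    Write x = 5 + 10·t and substitute into x ≡ 0 (mod 15): 10·t ≡ 0 − 5 = -5 (mod 15).
    Divide the congruence (and modulus) by g = 5: 2·t ≡ -1 (mod 3).
    Reduce coefficients mod 3: 2·t ≡ 2 (mod 3).
    The inverse of 2 mod 3 is 2 (since 2·2 = 4 = 1·3 + 1), so t ≡ 2·2 = 4 ≡ 1 (mod 3).
    Then x = 5 + 10·1 = 15, valid modulo lcm(10, 15) = 30: x ≡ 15 (mod 30).
  Combine with x ≡ 3 (mod 4): gcd(30, 4) = 2; 3 - 15 = -12, which IS divisible by 2, so compatible.
    Write x = 15 + 30·t and substitute into x ≡ 3 (mod 4): 30·t ≡ 3 − 15 = -12 (mod 4).
    Divide the congruence (and modulus) by g = 2: 15·t ≡ -6 (mod 2).
    Reduce coefficients mod 2: 1·t ≡ 0 (mod 2).
    So t ≡ 0 (mod 2).
    Then x = 15 + 30·0 = 15, valid modulo lcm(30, 4) = 60: x ≡ 15 (mod 60).
Verify: 15 mod 10 = 5, 15 mod 15 = 0, 15 mod 4 = 3.

x ≡ 15 (mod 60).


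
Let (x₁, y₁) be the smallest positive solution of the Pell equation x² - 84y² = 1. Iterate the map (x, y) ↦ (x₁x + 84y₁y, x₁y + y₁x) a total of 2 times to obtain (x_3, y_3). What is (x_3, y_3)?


Step 1: Find the fundamental solution (x₁, y₁) of x² - 84y² = 1.
  Expand √84 as a continued fraction. a₀ = ⌊√84⌋ = 9; iterate m_{k+1} = d_k·a_k − m_k, d_{k+1} = (84 − m_{k+1}²)/d_k, a_{k+1} = ⌊(a₀ + m_{k+1})/d_{k+1}⌋ (starting m₀ = 0, d₀ = 1), with convergents p_k = a_k·p_{k-1} + p_{k-2}, q_k = a_k·q_{k-1} + q_{k-2} (p₋₁ = 1, q₋₁ = 0):
  k = 0: a₀ = 9; p₀/q₀ = 9/1; p₀² − 84·q₀² = 81 − 84 = -3.
  k = 1: m = 9, d = 3, a = ⌊(9 + 9)/3⌋ = 6; p/q = (6·9 + 1)/(6·1 + 0) = 55/6; p² − 84·q² = 3025 − 3024 = 1.
  The first convergent with p² − 84·q² = 1 gives the fundamental solution (x₁, y₁) = (55, 6).
Step 2: Apply the recurrence (x_{n+1}, y_{n+1}) = (x₁x_n + 84y₁y_n, x₁y_n + y₁x_n) repeatedly.
  From (x_1, y_1) = (55, 6): x_2 = 55·55 + 84·6·6 = 6049; y_2 = 55·6 + 6·55 = 660.
  From (x_2, y_2) = (6049, 660): x_3 = 55·6049 + 84·6·660 = 665335; y_3 = 55·660 + 6·6049 = 72594.
Step 3: Verify x_3² - 84·y_3² = 442670662225 - 442670662224 = 1 (should be 1). ✓

(x_1, y_1) = (55, 6); (x_3, y_3) = (665335, 72594).


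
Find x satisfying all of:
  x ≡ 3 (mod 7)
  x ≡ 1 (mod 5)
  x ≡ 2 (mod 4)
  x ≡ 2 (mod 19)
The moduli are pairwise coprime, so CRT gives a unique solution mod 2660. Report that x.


Product of moduli M = 7 · 5 · 4 · 19 = 2660.
Merge one congruence at a time:
  Start: x ≡ 3 (mod 7).
  Combine with x ≡ 1 (mod 5); new modulus lcm = 35.
    Write x = 3 + 7·t and substitute into x ≡ 1 (mod 5): 7·t ≡ 1 − 3 = -2 (mod 5).
    Reduce coefficients mod 5: 2·t ≡ 3 (mod 5).
    The inverse of 2 mod 5 is 3 (since 2·3 = 6 = 1·5 + 1), so t ≡ 3·3 = 9 ≡ 4 (mod 5).
    Then x = 3 + 7·4 = 31, valid modulo lcm(7, 5) = 35: x ≡ 31 (mod 35).
  Combine with x ≡ 2 (mod 4); new modulus lcm = 140.
    Write x = 31 + 35·t and substitute into x ≡ 2 (mod 4): 35·t ≡ 2 − 31 = -29 (mod 4).
    Reduce coefficients mod 4: 3·t ≡ 3 (mod 4).
    The inverse of 3 mod 4 is 3 (since 3·3 = 9 = 2·4 + 1), so t ≡ 3·3 = 9 ≡ 1 (mod 4).
    Then x = 31 + 35·1 = 66, valid modulo lcm(35, 4) = 140: x ≡ 66 (mod 140).
  Combine with x ≡ 2 (mod 19); new modulus lcm = 2660.
    Write x = 66 + 140·t and substitute into x ≡ 2 (mod 19): 140·t ≡ 2 − 66 = -64 (mod 19).
    Reduce coefficients mod 19: 7·t ≡ 12 (mod 19).
    The inverse of 7 mod 19 is 11 (since 7·11 = 77 = 4·19 + 1), so t ≡ 11·12 = 132 ≡ 18 (mod 19).
    Then x = 66 + 140·18 = 2586, valid modulo lcm(140, 19) = 2660: x ≡ 2586 (mod 2660).
Verify against each original: 2586 mod 7 = 3, 2586 mod 5 = 1, 2586 mod 4 = 2, 2586 mod 19 = 2.

x ≡ 2586 (mod 2660).


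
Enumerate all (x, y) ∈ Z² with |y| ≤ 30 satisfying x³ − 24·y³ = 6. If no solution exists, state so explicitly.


The equation is x³ - 24y³ = 6. For fixed y, x³ = 24·y³ + 6, so a solution requires the RHS to be a perfect cube.
Strategy: iterate y from -30 to 30, compute RHS = 24·y³ + 6, and check whether it is a (positive or negative) perfect cube.
Check small values of y:
  y = 0: RHS = 6 is not a perfect cube.
  y = 1: RHS = 30 is not a perfect cube.
  y = -1: RHS = -18 is not a perfect cube.
  y = 2: RHS = 198 is not a perfect cube.
  y = -2: RHS = -186 is not a perfect cube.
  y = 3: RHS = 654 is not a perfect cube.
  y = -3: RHS = -642 is not a perfect cube.
Continuing the search up to |y| = 30 finds no solutions either.
No (x, y) in the scanned range satisfies the equation.

No integer solutions with |y| ≤ 30.


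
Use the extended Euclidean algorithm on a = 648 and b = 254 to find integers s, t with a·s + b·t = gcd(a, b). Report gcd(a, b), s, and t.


Euclidean algorithm on (648, 254) — divide until remainder is 0:
  648 = 2 · 254 + 140
  254 = 1 · 140 + 114
  140 = 1 · 114 + 26
  114 = 4 · 26 + 10
  26 = 2 · 10 + 6
  10 = 1 · 6 + 4
  6 = 1 · 4 + 2
  4 = 2 · 2 + 0
gcd(648, 254) = 2.
Track Bezout coefficients alongside the remainders: start with r₀ = 648 = a·1 + b·0 (s = 1, t = 0) and r₁ = 254 = a·0 + b·1 (s = 0, t = 1); each new remainder r_{k+1} = r_{k-1} − q_k·r_k inherits s_{k+1} = s_{k-1} − q_k·s_k, t_{k+1} = t_{k-1} − q_k·t_k, so r_k = a·s_k + b·t_k at every step:
  q = 2: r = 140, s = 1 − 2·0 = 1, t = 0 − 2·1 = -2  (check: 648·1 + 254·(-2) = 140)
  q = 1: r = 114, s = 0 − 1·1 = -1, t = 1 − 1·(-2) = 3  (check: 648·(-1) + 254·3 = 114)
  q = 1: r = 26, s = 1 − 1·(-1) = 2, t = -2 − 1·3 = -5  (check: 648·2 + 254·(-5) = 26)
  q = 4: r = 10, s = -1 − 4·2 = -9, t = 3 − 4·(-5) = 23  (check: 648·(-9) + 254·23 = 10)
  q = 2: r = 6, s = 2 − 2·(-9) = 20, t = -5 − 2·23 = -51  (check: 648·20 + 254·(-51) = 6)
  q = 1: r = 4, s = -9 − 1·20 = -29, t = 23 − 1·(-51) = 74  (check: 648·(-29) + 254·74 = 4)
  q = 1: r = 2, s = 20 − 1·(-29) = 49, t = -51 − 1·74 = -125  (check: 648·49 + 254·(-125) = 2)
The row with r = 2 (the gcd) gives the Bezout coefficients s = 49, t = -125.
Result: 648 · (49) + 254 · (-125) = 2.

gcd(648, 254) = 2; s = 49, t = -125 (check: 648·49 + 254·(-125) = 2).


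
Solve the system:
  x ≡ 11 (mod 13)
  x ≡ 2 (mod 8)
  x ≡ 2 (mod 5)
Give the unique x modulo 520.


Moduli 13, 8, 5 are pairwise coprime; by CRT there is a unique solution modulo M = 13 · 8 · 5 = 520.
Solve pairwise, accumulating the modulus:
  Start with x ≡ 11 (mod 13).
  Combine with x ≡ 2 (mod 8): since gcd(13, 8) = 1, we get a unique residue mod 104.
    Write x = 11 + 13·t and substitute into x ≡ 2 (mod 8): 13·t ≡ 2 − 11 = -9 (mod 8).
    Reduce coefficients mod 8: 5·t ≡ 7 (mod 8).
    The inverse of 5 mod 8 is 5 (since 5·5 = 25 = 3·8 + 1), so t ≡ 5·7 = 35 ≡ 3 (mod 8).
    Then x = 11 + 13·3 = 50, valid modulo lcm(13, 8) = 104: x ≡ 50 (mod 104).
  Combine with x ≡ 2 (mod 5): since gcd(104, 5) = 1, we get a unique residue mod 520.
    Write x = 50 + 104·t and substitute into x ≡ 2 (mod 5): 104·t ≡ 2 − 50 = -48 (mod 5).
    Reduce coefficients mod 5: 4·t ≡ 2 (mod 5).
    The inverse of 4 mod 5 is 4 (since 4·4 = 16 = 3·5 + 1), so t ≡ 4·2 = 8 ≡ 3 (mod 5).
    Then x = 50 + 104·3 = 362, valid modulo lcm(104, 5) = 520: x ≡ 362 (mod 520).
Verify: 362 mod 13 = 11 ✓, 362 mod 8 = 2 ✓, 362 mod 5 = 2 ✓.

x ≡ 362 (mod 520).


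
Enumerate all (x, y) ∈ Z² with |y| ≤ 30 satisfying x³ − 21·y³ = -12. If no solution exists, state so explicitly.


The equation is x³ - 21y³ = -12. For fixed y, x³ = 21·y³ − 12, so a solution requires the RHS to be a perfect cube.
Strategy: iterate y from -30 to 30, compute RHS = 21·y³ − 12, and check whether it is a (positive or negative) perfect cube.
Check small values of y:
  y = 0: RHS = -12 is not a perfect cube.
  y = 1: RHS = 9 is not a perfect cube.
  y = -1: RHS = -33 is not a perfect cube.
  y = 2: RHS = 156 is not a perfect cube.
  y = -2: RHS = -180 is not a perfect cube.
  y = 3: RHS = 555 is not a perfect cube.
  y = -3: RHS = -579 is not a perfect cube.
Continuing the search up to |y| = 30 finds no solutions either.
No (x, y) in the scanned range satisfies the equation.

No integer solutions with |y| ≤ 30.


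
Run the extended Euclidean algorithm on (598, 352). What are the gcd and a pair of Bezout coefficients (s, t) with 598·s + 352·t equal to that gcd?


Euclidean algorithm on (598, 352) — divide until remainder is 0:
  598 = 1 · 352 + 246
  352 = 1 · 246 + 106
  246 = 2 · 106 + 34
  106 = 3 · 34 + 4
  34 = 8 · 4 + 2
  4 = 2 · 2 + 0
gcd(598, 352) = 2.
Track Bezout coefficients alongside the remainders: start with r₀ = 598 = a·1 + b·0 (s = 1, t = 0) and r₁ = 352 = a·0 + b·1 (s = 0, t = 1); each new remainder r_{k+1} = r_{k-1} − q_k·r_k inherits s_{k+1} = s_{k-1} − q_k·s_k, t_{k+1} = t_{k-1} − q_k·t_k, so r_k = a·s_k + b·t_k at every step:
  q = 1: r = 246, s = 1 − 1·0 = 1, t = 0 − 1·1 = -1  (check: 598·1 + 352·(-1) = 246)
  q = 1: r = 106, s = 0 − 1·1 = -1, t = 1 − 1·(-1) = 2  (check: 598·(-1) + 352·2 = 106)
  q = 2: r = 34, s = 1 − 2·(-1) = 3, t = -1 − 2·2 = -5  (check: 598·3 + 352·(-5) = 34)
  q = 3: r = 4, s = -1 − 3·3 = -10, t = 2 − 3·(-5) = 17  (check: 598·(-10) + 352·17 = 4)
  q = 8: r = 2, s = 3 − 8·(-10) = 83, t = -5 − 8·17 = -141  (check: 598·83 + 352·(-141) = 2)
The row with r = 2 (the gcd) gives the Bezout coefficients s = 83, t = -141.
Result: 598 · (83) + 352 · (-141) = 2.

gcd(598, 352) = 2; s = 83, t = -141 (check: 598·83 + 352·(-141) = 2).


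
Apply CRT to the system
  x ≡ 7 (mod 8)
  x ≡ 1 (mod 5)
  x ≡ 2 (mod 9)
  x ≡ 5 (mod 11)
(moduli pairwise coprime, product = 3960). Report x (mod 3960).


Product of moduli M = 8 · 5 · 9 · 11 = 3960.
Merge one congruence at a time:
  Start: x ≡ 7 (mod 8).
  Combine with x ≡ 1 (mod 5); new modulus lcm = 40.
    Write x = 7 + 8·t and substitute into x ≡ 1 (mod 5): 8·t ≡ 1 − 7 = -6 (mod 5).
    Reduce coefficients mod 5: 3·t ≡ 4 (mod 5).
    The inverse of 3 mod 5 is 2 (since 3·2 = 6 = 1·5 + 1), so t ≡ 2·4 = 8 ≡ 3 (mod 5).
    Then x = 7 + 8·3 = 31, valid modulo lcm(8, 5) = 40: x ≡ 31 (mod 40).
  Combine with x ≡ 2 (mod 9); new modulus lcm = 360.
    Write x = 31 + 40·t and substitute into x ≡ 2 (mod 9): 40·t ≡ 2 − 31 = -29 (mod 9).
    Reduce coefficients mod 9: 4·t ≡ 7 (mod 9).
    The inverse of 4 mod 9 is 7 (since 4·7 = 28 = 3·9 + 1), so t ≡ 7·7 = 49 ≡ 4 (mod 9).
    Then x = 31 + 40·4 = 191, valid modulo lcm(40, 9) = 360: x ≡ 191 (mod 360).
  Combine with x ≡ 5 (mod 11); new modulus lcm = 3960.
    Write x = 191 + 360·t and substitute into x ≡ 5 (mod 11): 360·t ≡ 5 − 191 = -186 (mod 11).
    Reduce coefficients mod 11: 8·t ≡ 1 (mod 11).
    The inverse of 8 mod 11 is 7 (since 8·7 = 56 = 5·11 + 1), so t ≡ 7·1 = 7 ≡ 7 (mod 11).
    Then x = 191 + 360·7 = 2711, valid modulo lcm(360, 11) = 3960: x ≡ 2711 (mod 3960).
Verify against each original: 2711 mod 8 = 7, 2711 mod 5 = 1, 2711 mod 9 = 2, 2711 mod 11 = 5.

x ≡ 2711 (mod 3960).


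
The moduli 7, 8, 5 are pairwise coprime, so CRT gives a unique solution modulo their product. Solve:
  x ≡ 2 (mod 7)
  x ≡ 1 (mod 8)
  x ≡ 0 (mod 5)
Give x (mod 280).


Moduli 7, 8, 5 are pairwise coprime; by CRT there is a unique solution modulo M = 7 · 8 · 5 = 280.
Solve pairwise, accumulating the modulus:
  Start with x ≡ 2 (mod 7).
  Combine with x ≡ 1 (mod 8): since gcd(7, 8) = 1, we get a unique residue mod 56.
    Write x = 2 + 7·t and substitute into x ≡ 1 (mod 8): 7·t ≡ 1 − 2 = -1 (mod 8).
    Reduce coefficients mod 8: 7·t ≡ 7 (mod 8).
    The inverse of 7 mod 8 is 7 (since 7·7 = 49 = 6·8 + 1), so t ≡ 7·7 = 49 ≡ 1 (mod 8).
    Then x = 2 + 7·1 = 9, valid modulo lcm(7, 8) = 56: x ≡ 9 (mod 56).
  Combine with x ≡ 0 (mod 5): since gcd(56, 5) = 1, we get a unique residue mod 280.
    Write x = 9 + 56·t and substitute into x ≡ 0 (mod 5): 56·t ≡ 0 − 9 = -9 (mod 5).
    Reduce coefficients mod 5: 1·t ≡ 1 (mod 5).
    So t ≡ 1 (mod 5).
    Then x = 9 + 56·1 = 65, valid modulo lcm(56, 5) = 280: x ≡ 65 (mod 280).
Verify: 65 mod 7 = 2 ✓, 65 mod 8 = 1 ✓, 65 mod 5 = 0 ✓.

x ≡ 65 (mod 280).


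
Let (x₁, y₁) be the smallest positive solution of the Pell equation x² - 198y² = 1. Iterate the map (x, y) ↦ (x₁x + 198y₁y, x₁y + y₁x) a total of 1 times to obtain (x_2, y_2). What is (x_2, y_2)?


Step 1: Find the fundamental solution (x₁, y₁) of x² - 198y² = 1.
  Expand √198 as a continued fraction. a₀ = ⌊√198⌋ = 14; iterate m_{k+1} = d_k·a_k − m_k, d_{k+1} = (198 − m_{k+1}²)/d_k, a_{k+1} = ⌊(a₀ + m_{k+1})/d_{k+1}⌋ (starting m₀ = 0, d₀ = 1), with convergents p_k = a_k·p_{k-1} + p_{k-2}, q_k = a_k·q_{k-1} + q_{k-2} (p₋₁ = 1, q₋₁ = 0):
  k = 0: a₀ = 14; p₀/q₀ = 14/1; p₀² − 198·q₀² = 196 − 198 = -2.
  k = 1: m = 14, d = 2, a = ⌊(14 + 14)/2⌋ = 14; p/q = (14·14 + 1)/(14·1 + 0) = 197/14; p² − 198·q² = 38809 − 38808 = 1.
  The first convergent with p² − 198·q² = 1 gives the fundamental solution (x₁, y₁) = (197, 14).
Step 2: Apply the recurrence (x_{n+1}, y_{n+1}) = (x₁x_n + 198y₁y_n, x₁y_n + y₁x_n) repeatedly.
  From (x_1, y_1) = (197, 14): x_2 = 197·197 + 198·14·14 = 77617; y_2 = 197·14 + 14·197 = 5516.
Step 3: Verify x_2² - 198·y_2² = 6024398689 - 6024398688 = 1 (should be 1). ✓

(x_1, y_1) = (197, 14); (x_2, y_2) = (77617, 5516).


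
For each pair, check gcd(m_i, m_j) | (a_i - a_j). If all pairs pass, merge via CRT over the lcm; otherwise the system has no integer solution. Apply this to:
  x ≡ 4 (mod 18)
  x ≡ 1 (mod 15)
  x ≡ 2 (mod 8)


Moduli 18, 15, 8 are not pairwise coprime, so CRT works modulo lcm(m_i) when all pairwise compatibility conditions hold.
Pairwise compatibility: gcd(m_i, m_j) must divide a_i - a_j for every pair.
Merge one congruence at a time:
  Start: x ≡ 4 (mod 18).
  Combine with x ≡ 1 (mod 15): gcd(18, 15) = 3; 1 - 4 = -3, which IS divisible by 3, so compatible.
    Write x = 4 + 18·t and substitute into x ≡ 1 (mod 15): 18·t ≡ 1 − 4 = -3 (mod 15).
    Divide the congruence (and modulus) by g = 3: 6·t ≡ -1 (mod 5).
    Reduce coefficients mod 5: 1·t ≡ 4 (mod 5).
    So t ≡ 4 (mod 5).
    Then x = 4 + 18·4 = 76, valid modulo lcm(18, 15) = 90: x ≡ 76 (mod 90).
  Combine with x ≡ 2 (mod 8): gcd(90, 8) = 2; 2 - 76 = -74, which IS divisible by 2, so compatible.
    Write x = 76 + 90·t and substitute into x ≡ 2 (mod 8): 90·t ≡ 2 − 76 = -74 (mod 8).
    Divide the congruence (and modulus) by g = 2: 45·t ≡ -37 (mod 4).
    Reduce coefficients mod 4: 1·t ≡ 3 (mod 4).
    So t ≡ 3 (mod 4).
    Then x = 76 + 90·3 = 346, valid modulo lcm(90, 8) = 360: x ≡ 346 (mod 360).
Verify: 346 mod 18 = 4, 346 mod 15 = 1, 346 mod 8 = 2.

x ≡ 346 (mod 360).


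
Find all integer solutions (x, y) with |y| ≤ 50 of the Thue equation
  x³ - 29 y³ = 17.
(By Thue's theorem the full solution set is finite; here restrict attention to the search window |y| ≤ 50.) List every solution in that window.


The equation is x³ - 29y³ = 17. For fixed y, x³ = 29·y³ + 17, so a solution requires the RHS to be a perfect cube.
Strategy: iterate y from -50 to 50, compute RHS = 29·y³ + 17, and check whether it is a (positive or negative) perfect cube.
Check small values of y:
  y = 0: RHS = 17 is not a perfect cube.
  y = 1: RHS = 46 is not a perfect cube.
  y = -1: RHS = -12 is not a perfect cube.
  y = 2: RHS = 249 is not a perfect cube.
  y = -2: RHS = -215 is not a perfect cube.
  y = 3: RHS = 800 is not a perfect cube.
  y = -3: RHS = -766 is not a perfect cube.
Continuing the search up to |y| = 50 finds no solutions either.
No (x, y) in the scanned range satisfies the equation.

No integer solutions with |y| ≤ 50.


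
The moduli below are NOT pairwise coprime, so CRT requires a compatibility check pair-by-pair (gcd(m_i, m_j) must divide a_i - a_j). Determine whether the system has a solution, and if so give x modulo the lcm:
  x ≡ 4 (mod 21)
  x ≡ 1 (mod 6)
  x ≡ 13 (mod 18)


Moduli 21, 6, 18 are not pairwise coprime, so CRT works modulo lcm(m_i) when all pairwise compatibility conditions hold.
Pairwise compatibility: gcd(m_i, m_j) must divide a_i - a_j for every pair.
Merge one congruence at a time:
  Start: x ≡ 4 (mod 21).
  Combine with x ≡ 1 (mod 6): gcd(21, 6) = 3; 1 - 4 = -3, which IS divisible by 3, so compatible.
    Write x = 4 + 21·t and substitute into x ≡ 1 (mod 6): 21·t ≡ 1 − 4 = -3 (mod 6).
    Divide the congruence (and modulus) by g = 3: 7·t ≡ -1 (mod 2).
    Reduce coefficients mod 2: 1·t ≡ 1 (mod 2).
    So t ≡ 1 (mod 2).
    Then x = 4 + 21·1 = 25, valid modulo lcm(21, 6) = 42: x ≡ 25 (mod 42).
  Combine with x ≡ 13 (mod 18): gcd(42, 18) = 6; 13 - 25 = -12, which IS divisible by 6, so compatible.
    Write x = 25 + 42·t and substitute into x ≡ 13 (mod 18): 42·t ≡ 13 − 25 = -12 (mod 18).
    Divide the congruence (and modulus) by g = 6: 7·t ≡ -2 (mod 3).
    Reduce coefficients mod 3: 1·t ≡ 1 (mod 3).
    So t ≡ 1 (mod 3).
    Then x = 25 + 42·1 = 67, valid modulo lcm(42, 18) = 126: x ≡ 67 (mod 126).
Verify: 67 mod 21 = 4, 67 mod 6 = 1, 67 mod 18 = 13.

x ≡ 67 (mod 126).


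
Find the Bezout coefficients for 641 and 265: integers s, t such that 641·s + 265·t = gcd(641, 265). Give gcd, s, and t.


Euclidean algorithm on (641, 265) — divide until remainder is 0:
  641 = 2 · 265 + 111
  265 = 2 · 111 + 43
  111 = 2 · 43 + 25
  43 = 1 · 25 + 18
  25 = 1 · 18 + 7
  18 = 2 · 7 + 4
  7 = 1 · 4 + 3
  4 = 1 · 3 + 1
  3 = 3 · 1 + 0
gcd(641, 265) = 1.
Track Bezout coefficients alongside the remainders: start with r₀ = 641 = a·1 + b·0 (s = 1, t = 0) and r₁ = 265 = a·0 + b·1 (s = 0, t = 1); each new remainder r_{k+1} = r_{k-1} − q_k·r_k inherits s_{k+1} = s_{k-1} − q_k·s_k, t_{k+1} = t_{k-1} − q_k·t_k, so r_k = a·s_k + b·t_k at every step:
  q = 2: r = 111, s = 1 − 2·0 = 1, t = 0 − 2·1 = -2  (check: 641·1 + 265·(-2) = 111)
  q = 2: r = 43, s = 0 − 2·1 = -2, t = 1 − 2·(-2) = 5  (check: 641·(-2) + 265·5 = 43)
  q = 2: r = 25, s = 1 − 2·(-2) = 5, t = -2 − 2·5 = -12  (check: 641·5 + 265·(-12) = 25)
  q = 1: r = 18, s = -2 − 1·5 = -7, t = 5 − 1·(-12) = 17  (check: 641·(-7) + 265·17 = 18)
  q = 1: r = 7, s = 5 − 1·(-7) = 12, t = -12 − 1·17 = -29  (check: 641·12 + 265·(-29) = 7)
  q = 2: r = 4, s = -7 − 2·12 = -31, t = 17 − 2·(-29) = 75  (check: 641·(-31) + 265·75 = 4)
  q = 1: r = 3, s = 12 − 1·(-31) = 43, t = -29 − 1·75 = -104  (check: 641·43 + 265·(-104) = 3)
  q = 1: r = 1, s = -31 − 1·43 = -74, t = 75 − 1·(-104) = 179  (check: 641·(-74) + 265·179 = 1)
The row with r = 1 (the gcd) gives the Bezout coefficients s = -74, t = 179.
Result: 641 · (-74) + 265 · (179) = 1.

gcd(641, 265) = 1; s = -74, t = 179 (check: 641·(-74) + 265·179 = 1).


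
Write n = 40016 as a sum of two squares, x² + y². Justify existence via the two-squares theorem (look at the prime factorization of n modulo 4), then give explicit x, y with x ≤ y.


Step 1: Factor n = 40016 = 2^4 · 41 · 61.
Step 2: Check the mod-4 condition on each prime factor: 2 = 2 (special); 41 ≡ 1 (mod 4), exponent 1; 61 ≡ 1 (mod 4), exponent 1.
All primes ≡ 3 (mod 4) appear to even exponent (or don't appear), so by the two-squares theorem n IS expressible as a sum of two squares.
Step 3: Build a representation. Group n = k² · m with k = 4 and m = 41 · 61 = 2501 (a product of primes ≡ 1 (mod 4)); a representation of m scales to one of n via (k·x)² + (k·y)² = k²(x² + y²). Each prime p ≡ 1 (mod 4) is itself a sum of two squares; find a² by testing p − a² for a perfect square:
  41: 41 − 1² = 40, 41 − 2² = 37, 41 − 3² = 32, 41 − 4² = 25 = 5² ⇒ 41 = 4² + 5².
  61: 61 − 1² = 60, 61 − 2² = 57, 61 − 3² = 52, 61 − 4² = 45, 61 − 5² = 36 = 6² ⇒ 61 = 5² + 6².
  Combine using the Brahmagupta–Fibonacci identity (a² + b²)(c² + d²) = (ac − bd)² + (ad + bc)² = (ac + bd)² + (ad − bc)²:
  41 · 61 = 2501: from (4² + 5²)(5² + 6²), take (4·5 − 5·6, 4·6 + 5·5) = (20 − 30, 24 + 25) = (-10, 49); dropping signs (only squares matter) gives (10, 49); check 10² + 49² = 100 + 2401 = 2501 ✓.
  Scale by k = 4: (4·10, 4·49) = (40, 196).
Step 4: Order so x ≤ y and verify: 40² + 196² = 1600 + 38416 = 40016 = n. ✓

n = 40016 = 40² + 196² (one valid representation with x ≤ y).


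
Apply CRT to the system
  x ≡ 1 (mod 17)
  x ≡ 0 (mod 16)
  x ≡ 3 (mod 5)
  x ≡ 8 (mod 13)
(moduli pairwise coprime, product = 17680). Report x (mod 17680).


Product of moduli M = 17 · 16 · 5 · 13 = 17680.
Merge one congruence at a time:
  Start: x ≡ 1 (mod 17).
  Combine with x ≡ 0 (mod 16); new modulus lcm = 272.
    Write x = 1 + 17·t and substitute into x ≡ 0 (mod 16): 17·t ≡ 0 − 1 = -1 (mod 16).
    Reduce coefficients mod 16: 1·t ≡ 15 (mod 16).
    So t ≡ 15 (mod 16).
    Then x = 1 + 17·15 = 256, valid modulo lcm(17, 16) = 272: x ≡ 256 (mod 272).
  Combine with x ≡ 3 (mod 5); new modulus lcm = 1360.
    Write x = 256 + 272·t and substitute into x ≡ 3 (mod 5): 272·t ≡ 3 − 256 = -253 (mod 5).
    Reduce coefficients mod 5: 2·t ≡ 2 (mod 5).
    The inverse of 2 mod 5 is 3 (since 2·3 = 6 = 1·5 + 1), so t ≡ 3·2 = 6 ≡ 1 (mod 5).
    Then x = 256 + 272·1 = 528, valid modulo lcm(272, 5) = 1360: x ≡ 528 (mod 1360).
  Combine with x ≡ 8 (mod 13); new modulus lcm = 17680.
    Write x = 528 + 1360·t and substitute into x ≡ 8 (mod 13): 1360·t ≡ 8 − 528 = -520 (mod 13).
    Reduce coefficients mod 13: 8·t ≡ 0 (mod 13).
    The inverse of 8 mod 13 is 5 (since 8·5 = 40 = 3·13 + 1), so t ≡ 5·0 = 0 ≡ 0 (mod 13).
    Then x = 528 + 1360·0 = 528, valid modulo lcm(1360, 13) = 17680: x ≡ 528 (mod 17680).
Verify against each original: 528 mod 17 = 1, 528 mod 16 = 0, 528 mod 5 = 3, 528 mod 13 = 8.

x ≡ 528 (mod 17680).


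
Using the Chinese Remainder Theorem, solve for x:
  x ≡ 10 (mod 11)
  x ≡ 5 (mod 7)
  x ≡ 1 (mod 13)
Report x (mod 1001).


Moduli 11, 7, 13 are pairwise coprime; by CRT there is a unique solution modulo M = 11 · 7 · 13 = 1001.
Solve pairwise, accumulating the modulus:
  Start with x ≡ 10 (mod 11).
  Combine with x ≡ 5 (mod 7): since gcd(11, 7) = 1, we get a unique residue mod 77.
    Write x = 10 + 11·t and substitute into x ≡ 5 (mod 7): 11·t ≡ 5 − 10 = -5 (mod 7).
    Reduce coefficients mod 7: 4·t ≡ 2 (mod 7).
    The inverse of 4 mod 7 is 2 (since 4·2 = 8 = 1·7 + 1), so t ≡ 2·2 = 4 ≡ 4 (mod 7).
    Then x = 10 + 11·4 = 54, valid modulo lcm(11, 7) = 77: x ≡ 54 (mod 77).
  Combine with x ≡ 1 (mod 13): since gcd(77, 13) = 1, we get a unique residue mod 1001.
    Write x = 54 + 77·t and substitute into x ≡ 1 (mod 13): 77·t ≡ 1 − 54 = -53 (mod 13).
    Reduce coefficients mod 13: 12·t ≡ 12 (mod 13).
    The inverse of 12 mod 13 is 12 (since 12·12 = 144 = 11·13 + 1), so t ≡ 12·12 = 144 ≡ 1 (mod 13).
    Then x = 54 + 77·1 = 131, valid modulo lcm(77, 13) = 1001: x ≡ 131 (mod 1001).
Verify: 131 mod 11 = 10 ✓, 131 mod 7 = 5 ✓, 131 mod 13 = 1 ✓.

x ≡ 131 (mod 1001).
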